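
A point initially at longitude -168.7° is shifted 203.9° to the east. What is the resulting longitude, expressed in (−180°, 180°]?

Start at -168.7°; shift +203.9° → +35.2°.
+35.2° already lies in (−180°, 180°].

+35.2°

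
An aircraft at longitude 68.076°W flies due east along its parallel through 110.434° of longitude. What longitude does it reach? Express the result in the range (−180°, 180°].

Start at -68.076°; shift +110.434° → +42.358°.
+42.358° already lies in (−180°, 180°].

42.358°E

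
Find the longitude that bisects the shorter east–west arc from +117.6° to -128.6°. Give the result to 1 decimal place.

Signed shortest Δλ from +117.6° to -128.6° is +113.8°.
Midpoint longitude = +117.6° + (+113.8°)/2 = +117.6° + 56.9° = +174.5°.
(The naïve average (+117.6 + -128.6)/2 = -5.5° is on the wrong side of the globe.)

+174.5°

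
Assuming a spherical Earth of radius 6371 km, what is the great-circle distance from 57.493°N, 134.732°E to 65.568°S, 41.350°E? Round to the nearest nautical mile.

Δλ = 41.350 − 134.732 = -93.382°.
Δφ = -65.568 − 57.493 = -123.061°.
a = sin²(Δφ/2) + cos φ₁ · cos φ₂ · sin²(Δλ/2) = 0.890461.
c = 2·atan2(√a, √(1−a)) = 2.46694 rad → d = 6371·c ≈ 15716.85 km ≈ 8486.42 nmi.

8486 nmi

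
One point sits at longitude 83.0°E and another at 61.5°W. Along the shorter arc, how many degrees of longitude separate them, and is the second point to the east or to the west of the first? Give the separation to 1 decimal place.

144.5° west

Raw difference: -61.5 − 83.0 = -144.5°.
Normalise into (−180°, 180°]: -144.5° stays -144.5°.
Negative ⇒ the second point lies to the west; separation 144.5°.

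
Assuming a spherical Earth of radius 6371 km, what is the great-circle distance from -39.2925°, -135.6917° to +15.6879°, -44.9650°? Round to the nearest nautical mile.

6029 nmi

Δλ = -44.9650 − -135.6917 = 90.7267°.
Δφ = 15.6879 − -39.2925 = 54.9804°.
a = sin²(Δφ/2) + cos φ₁ · cos φ₂ · sin²(Δλ/2) = 0.590343.
c = 2·atan2(√a, √(1−a)) = 1.75248 rad → d = 6371·c ≈ 11165.06 km ≈ 6028.65 nmi.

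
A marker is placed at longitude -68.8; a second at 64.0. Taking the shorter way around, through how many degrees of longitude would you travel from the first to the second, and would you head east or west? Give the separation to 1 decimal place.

132.8° east

Raw difference: 64.0 − -68.8 = 132.8°.
Normalise into (−180°, 180°]: 132.8° stays 132.8°.
Positive ⇒ the second point lies to the east; separation 132.8°.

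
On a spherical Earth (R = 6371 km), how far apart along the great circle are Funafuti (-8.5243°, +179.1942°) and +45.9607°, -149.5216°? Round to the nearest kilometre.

6811 km

Δλ = -149.5216 − 179.1942 = -328.7158°; wrapped into (−180°, 180°]: 31.2842°.
Δφ = 45.9607 − -8.5243 = 54.4850°.
a = sin²(Δφ/2) + cos φ₁ · cos φ₂ · sin²(Δλ/2) = 0.259520.
c = 2·atan2(√a, √(1−a)) = 1.06905 rad → d = 6371·c ≈ 6810.91 km.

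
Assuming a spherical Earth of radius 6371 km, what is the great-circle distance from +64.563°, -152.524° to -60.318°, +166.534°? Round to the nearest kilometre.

Δλ = 166.534 − -152.524 = 319.058°; wrapped into (−180°, 180°]: -40.942°.
Δφ = -60.318 − 64.563 = -124.881°.
a = sin²(Δφ/2) + cos φ₁ · cos φ₂ · sin²(Δλ/2) = 0.811952.
c = 2·atan2(√a, √(1−a)) = 2.24452 rad → d = 6371·c ≈ 14299.87 km.

14300 km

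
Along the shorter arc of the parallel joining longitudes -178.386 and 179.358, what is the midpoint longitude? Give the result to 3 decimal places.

Signed shortest Δλ from -178.386° to +179.358° is -2.256°.
Midpoint longitude = -178.386° + (-2.256°)/2 = -178.386° − 1.128° = -179.514°.
(The naïve average (-178.386 + +179.358)/2 = 0.486° is on the wrong side of the globe.)

-179.514°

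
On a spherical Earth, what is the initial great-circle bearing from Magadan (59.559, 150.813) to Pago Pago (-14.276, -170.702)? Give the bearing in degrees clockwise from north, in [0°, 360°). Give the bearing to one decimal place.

142.3°

Δλ = -170.702 − 150.813 = -321.515°; wrapped into (−180°, 180°]: 38.485°.
θ = atan2( sin Δλ · cos φ₂ , cos φ₁ · sin φ₂ − sin φ₁ · cos φ₂ · cos Δλ )
  = atan2(0.60309, -0.77896) = 142.252° → normalised to [0°, 360°): 142.252°.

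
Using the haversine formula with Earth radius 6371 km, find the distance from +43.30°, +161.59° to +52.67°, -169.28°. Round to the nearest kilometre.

Δλ = -169.28 − 161.59 = -330.87°; wrapped into (−180°, 180°]: 29.13°.
Δφ = 52.67 − 43.30 = 9.37°.
a = sin²(Δφ/2) + cos φ₁ · cos φ₂ · sin²(Δλ/2) = 0.034581.
c = 2·atan2(√a, √(1−a)) = 0.37410 rad → d = 6371·c ≈ 2383.38 km.

2383 km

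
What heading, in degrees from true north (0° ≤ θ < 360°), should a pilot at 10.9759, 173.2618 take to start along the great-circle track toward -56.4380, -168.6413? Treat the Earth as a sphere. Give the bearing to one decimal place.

169.4°

Δλ = -168.6413 − 173.2618 = -341.9031°; wrapped into (−180°, 180°]: 18.0969°.
θ = atan2( sin Δλ · cos φ₂ , cos φ₁ · sin φ₂ − sin φ₁ · cos φ₂ · cos Δλ )
  = atan2(0.17173, -0.91810) = 169.406° → normalised to [0°, 360°): 169.406°.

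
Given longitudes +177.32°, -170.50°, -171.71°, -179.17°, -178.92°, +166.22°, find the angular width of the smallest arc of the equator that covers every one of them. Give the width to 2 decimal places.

23.28°

Sort the longitudes: -179.17°, -178.92°, -171.71°, -170.50°, +166.22°, +177.32°.
Eastward gaps between consecutive values (wrapping around): 0.25°, 7.21°, 1.21°, 336.72°, 11.10°, 3.51°.
Largest gap = 336.72° ⇒ minimal covering band is its complement: 360° − 336.72° = 23.28°.
Band runs from +166.22° eastward to -170.50°, crossing the antimeridian.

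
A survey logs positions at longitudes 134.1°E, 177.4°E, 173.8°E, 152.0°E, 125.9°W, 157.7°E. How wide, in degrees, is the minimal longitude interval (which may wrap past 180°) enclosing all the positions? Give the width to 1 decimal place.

100.0°

Sort the longitudes: -125.9°, +134.1°, +152.0°, +157.7°, +173.8°, +177.4°.
Eastward gaps between consecutive values (wrapping around): 260.0°, 17.9°, 5.7°, 16.1°, 3.6°, 56.7°.
Largest gap = 260.0° ⇒ minimal covering band is its complement: 360° − 260.0° = 100.0°.
Band runs from +134.1° eastward to -125.9°, crossing the antimeridian.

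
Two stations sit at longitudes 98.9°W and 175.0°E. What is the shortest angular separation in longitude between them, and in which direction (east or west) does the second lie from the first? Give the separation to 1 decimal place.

Raw difference: 175.0 − -98.9 = 273.9°.
Normalise into (−180°, 180°]: 273.9° − 360° = -86.1°.
Negative ⇒ the second point lies to the west; separation 86.1°.

86.1° west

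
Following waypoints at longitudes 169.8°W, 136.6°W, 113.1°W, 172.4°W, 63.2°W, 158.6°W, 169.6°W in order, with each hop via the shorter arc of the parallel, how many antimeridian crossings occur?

0

Leg 1: -169.8° → -136.6°, shortest Δλ = 33.2° (east) — does not cross 180°.
Leg 2: -136.6° → -113.1°, shortest Δλ = 23.5° (east) — does not cross 180°.
Leg 3: -113.1° → -172.4°, shortest Δλ = -59.3° (west) — does not cross 180°.
Leg 4: -172.4° → -63.2°, shortest Δλ = 109.2° (east) — does not cross 180°.
Leg 5: -63.2° → -158.6°, shortest Δλ = -95.4° (west) — does not cross 180°.
Leg 6: -158.6° → -169.6°, shortest Δλ = -11.0° (west) — does not cross 180°.
Total crossings: 0.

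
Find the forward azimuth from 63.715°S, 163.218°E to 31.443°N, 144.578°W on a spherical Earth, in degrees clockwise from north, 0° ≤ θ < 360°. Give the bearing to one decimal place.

Δλ = -144.578 − 163.218 = -307.796°; wrapped into (−180°, 180°]: 52.204°.
θ = atan2( sin Δλ · cos φ₂ , cos φ₁ · sin φ₂ − sin φ₁ · cos φ₂ · cos Δλ )
  = atan2(0.67416, 0.69980) = 43.931° → normalised to [0°, 360°): 43.931°.

43.9°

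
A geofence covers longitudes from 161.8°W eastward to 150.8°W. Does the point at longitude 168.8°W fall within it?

Band width going east from -161.8° to -150.8°: ((-150.8 − -161.8) mod 360) = 11.0°.
Offset of -168.8° east of the west edge: ((-168.8 − -161.8) mod 360) = 353.0°.
353.0° > 11.0° ⇒ outside.

No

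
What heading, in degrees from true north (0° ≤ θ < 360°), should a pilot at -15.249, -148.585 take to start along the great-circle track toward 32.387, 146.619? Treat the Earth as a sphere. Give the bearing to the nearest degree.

309°

Δλ = 146.619 − -148.585 = 295.204°; wrapped into (−180°, 180°]: -64.796°.
θ = atan2( sin Δλ · cos φ₂ , cos φ₁ · sin φ₂ − sin φ₁ · cos φ₂ · cos Δλ )
  = atan2(-0.76406, 0.61136) = -51.335° → normalised to [0°, 360°): 308.665°.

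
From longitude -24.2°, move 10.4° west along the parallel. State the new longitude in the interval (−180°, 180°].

-34.6°

Start at -24.2°; shift −10.4° → -34.6°.
-34.6° already lies in (−180°, 180°].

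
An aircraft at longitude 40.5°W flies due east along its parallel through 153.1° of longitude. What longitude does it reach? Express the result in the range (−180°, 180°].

Start at -40.5°; shift +153.1° → +112.6°.
+112.6° already lies in (−180°, 180°].

112.6°E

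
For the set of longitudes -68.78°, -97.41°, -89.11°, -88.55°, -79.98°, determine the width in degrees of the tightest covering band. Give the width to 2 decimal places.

28.63°

Sort the longitudes: -97.41°, -89.11°, -88.55°, -79.98°, -68.78°.
Eastward gaps between consecutive values (wrapping around): 8.30°, 0.56°, 8.57°, 11.20°, 331.37°.
Largest gap = 331.37° ⇒ minimal covering band is its complement: 360° − 331.37° = 28.63°.
Band runs from -97.41° eastward to -68.78°.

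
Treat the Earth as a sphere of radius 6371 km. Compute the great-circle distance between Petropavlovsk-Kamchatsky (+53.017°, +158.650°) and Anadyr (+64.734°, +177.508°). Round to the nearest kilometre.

1681 km

Δλ = 177.508 − 158.650 = 18.858°.
Δφ = 64.734 − 53.017 = 11.717°.
a = sin²(Δφ/2) + cos φ₁ · cos φ₂ · sin²(Δλ/2) = 0.017310.
c = 2·atan2(√a, √(1−a)) = 0.26390 rad → d = 6371·c ≈ 1681.31 km.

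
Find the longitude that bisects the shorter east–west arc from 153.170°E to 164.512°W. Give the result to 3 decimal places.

174.329°E

Signed shortest Δλ from +153.170° to -164.512° is +42.318°.
Midpoint longitude = +153.170° + (+42.318°)/2 = +153.170° + 21.159° = +174.329°.
(The naïve average (+153.170 + -164.512)/2 = -5.671° is on the wrong side of the globe.)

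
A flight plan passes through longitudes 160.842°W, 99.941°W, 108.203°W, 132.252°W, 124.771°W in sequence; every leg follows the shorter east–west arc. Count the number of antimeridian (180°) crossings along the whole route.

Leg 1: -160.842° → -99.941°, shortest Δλ = 60.901° (east) — does not cross 180°.
Leg 2: -99.941° → -108.203°, shortest Δλ = -8.262° (west) — does not cross 180°.
Leg 3: -108.203° → -132.252°, shortest Δλ = -24.049° (west) — does not cross 180°.
Leg 4: -132.252° → -124.771°, shortest Δλ = 7.481° (east) — does not cross 180°.
Total crossings: 0.

0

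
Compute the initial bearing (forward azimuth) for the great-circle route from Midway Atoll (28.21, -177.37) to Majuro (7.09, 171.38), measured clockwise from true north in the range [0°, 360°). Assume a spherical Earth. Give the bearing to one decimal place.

Δλ = 171.38 − -177.37 = 348.75°; wrapped into (−180°, 180°]: -11.25°.
θ = atan2( sin Δλ · cos φ₂ , cos φ₁ · sin φ₂ − sin φ₁ · cos φ₂ · cos Δλ )
  = atan2(-0.19360, -0.35131) = -151.142° → normalised to [0°, 360°): 208.858°.

208.9°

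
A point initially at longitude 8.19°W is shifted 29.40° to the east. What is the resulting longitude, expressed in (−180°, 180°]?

Start at -8.19°; shift +29.40° → +21.21°.
+21.21° already lies in (−180°, 180°].

21.21°E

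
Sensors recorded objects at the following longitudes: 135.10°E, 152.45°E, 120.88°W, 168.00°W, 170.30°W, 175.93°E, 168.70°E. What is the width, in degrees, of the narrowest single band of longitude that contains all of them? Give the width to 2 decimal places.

Sort the longitudes: -170.30°, -168.00°, -120.88°, +135.10°, +152.45°, +168.70°, +175.93°.
Eastward gaps between consecutive values (wrapping around): 2.30°, 47.12°, 255.98°, 17.35°, 16.25°, 7.23°, 13.77°.
Largest gap = 255.98° ⇒ minimal covering band is its complement: 360° − 255.98° = 104.02°.
Band runs from +135.10° eastward to -120.88°, crossing the antimeridian.

104.02°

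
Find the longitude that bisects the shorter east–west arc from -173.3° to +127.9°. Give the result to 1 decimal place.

+157.3°

Signed shortest Δλ from -173.3° to +127.9° is -58.8°.
Midpoint longitude = -173.3° + (-58.8°)/2 = -173.3° − 29.4° = -202.7°.
Normalise into (−180°, 180°]: +157.3°.
(The naïve average (-173.3 + +127.9)/2 = -22.7° is on the wrong side of the globe.)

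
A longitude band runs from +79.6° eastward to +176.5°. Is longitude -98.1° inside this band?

Band width going east from +79.6° to +176.5°: ((176.5 − 79.6) mod 360) = 96.9°.
Offset of -98.1° east of the west edge: ((-98.1 − 79.6) mod 360) = 182.3°.
182.3° > 96.9° ⇒ outside.

No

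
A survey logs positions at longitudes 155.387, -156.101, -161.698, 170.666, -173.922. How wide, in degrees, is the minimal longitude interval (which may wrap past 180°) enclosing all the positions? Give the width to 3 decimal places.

Sort the longitudes: -173.922°, -161.698°, -156.101°, +155.387°, +170.666°.
Eastward gaps between consecutive values (wrapping around): 12.224°, 5.597°, 311.488°, 15.279°, 15.412°.
Largest gap = 311.488° ⇒ minimal covering band is its complement: 360° − 311.488° = 48.512°.
Band runs from +155.387° eastward to -156.101°, crossing the antimeridian.

48.512°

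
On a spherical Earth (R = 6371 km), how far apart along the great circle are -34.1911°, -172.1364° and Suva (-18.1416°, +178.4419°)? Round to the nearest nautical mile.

Δλ = 178.4419 − -172.1364 = 350.5783°; wrapped into (−180°, 180°]: -9.4217°.
Δφ = -18.1416 − -34.1911 = 16.0495°.
a = sin²(Δφ/2) + cos φ₁ · cos φ₂ · sin²(Δλ/2) = 0.024790.
c = 2·atan2(√a, √(1−a)) = 0.31621 rad → d = 6371·c ≈ 2014.60 km ≈ 1087.80 nmi.

1088 nmi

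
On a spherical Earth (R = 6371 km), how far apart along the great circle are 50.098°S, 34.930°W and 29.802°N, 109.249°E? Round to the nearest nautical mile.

Δλ = 109.249 − -34.930 = 144.179°.
Δφ = 29.802 − -50.098 = 79.900°.
a = sin²(Δφ/2) + cos φ₁ · cos φ₂ · sin²(Δλ/2) = 0.916312.
c = 2·atan2(√a, √(1−a)) = 2.55463 rad → d = 6371·c ≈ 16275.52 km ≈ 8788.08 nmi.

8788 nmi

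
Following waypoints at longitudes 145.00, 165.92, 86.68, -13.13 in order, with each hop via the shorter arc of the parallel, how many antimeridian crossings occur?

0

Leg 1: +145.00° → +165.92°, shortest Δλ = 20.92° (east) — does not cross 180°.
Leg 2: +165.92° → +86.68°, shortest Δλ = -79.24° (west) — does not cross 180°.
Leg 3: +86.68° → -13.13°, shortest Δλ = -99.81° (west) — does not cross 180°.
Total crossings: 0.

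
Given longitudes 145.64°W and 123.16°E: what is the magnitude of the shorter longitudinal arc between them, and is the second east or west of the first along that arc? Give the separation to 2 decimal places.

Raw difference: 123.16 − -145.64 = 268.8°.
Normalise into (−180°, 180°]: 268.8° − 360° = -91.2°.
Negative ⇒ the second point lies to the west; separation 91.20°.

91.20° west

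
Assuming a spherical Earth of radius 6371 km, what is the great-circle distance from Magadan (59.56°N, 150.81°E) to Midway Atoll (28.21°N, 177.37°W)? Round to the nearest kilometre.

4237 km

Δλ = -177.37 − 150.81 = -328.18°; wrapped into (−180°, 180°]: 31.82°.
Δφ = 28.21 − 59.56 = -31.35°.
a = sin²(Δφ/2) + cos φ₁ · cos φ₂ · sin²(Δλ/2) = 0.106547.
c = 2·atan2(√a, √(1−a)) = 0.66502 rad → d = 6371·c ≈ 4236.82 km.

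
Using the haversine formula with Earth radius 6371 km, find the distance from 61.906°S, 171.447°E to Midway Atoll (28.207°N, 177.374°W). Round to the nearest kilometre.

10070 km

Δλ = -177.374 − 171.447 = -348.821°; wrapped into (−180°, 180°]: 11.179°.
Δφ = 28.207 − -61.906 = 90.113°.
a = sin²(Δφ/2) + cos φ₁ · cos φ₂ · sin²(Δλ/2) = 0.504923.
c = 2·atan2(√a, √(1−a)) = 1.58064 rad → d = 6371·c ≈ 10070.27 km.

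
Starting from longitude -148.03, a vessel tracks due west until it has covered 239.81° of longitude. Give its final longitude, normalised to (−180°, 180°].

-27.84°

Start at -148.03°; shift −239.81° → -387.84°.
-387.84° lies outside (−180°, 180°]; add 360° → -27.84°.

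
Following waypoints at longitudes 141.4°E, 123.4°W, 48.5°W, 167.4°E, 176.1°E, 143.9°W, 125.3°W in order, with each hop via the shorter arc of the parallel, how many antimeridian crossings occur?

Leg 1: +141.4° → -123.4°, shortest Δλ = 95.2° (east) — crosses 180°.
Leg 2: -123.4° → -48.5°, shortest Δλ = 74.9° (east) — does not cross 180°.
Leg 3: -48.5° → +167.4°, shortest Δλ = -144.1° (west) — crosses 180°.
Leg 4: +167.4° → +176.1°, shortest Δλ = 8.7° (east) — does not cross 180°.
Leg 5: +176.1° → -143.9°, shortest Δλ = 40.0° (east) — crosses 180°.
Leg 6: -143.9° → -125.3°, shortest Δλ = 18.6° (east) — does not cross 180°.
Total crossings: 3.

3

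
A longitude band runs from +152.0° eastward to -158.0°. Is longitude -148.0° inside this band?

No

Band width going east from +152.0° to -158.0°: ((-158.0 − 152.0) mod 360) = 50.0°.
Offset of -148.0° east of the west edge: ((-148.0 − 152.0) mod 360) = 60.0°.
60.0° > 50.0° ⇒ outside.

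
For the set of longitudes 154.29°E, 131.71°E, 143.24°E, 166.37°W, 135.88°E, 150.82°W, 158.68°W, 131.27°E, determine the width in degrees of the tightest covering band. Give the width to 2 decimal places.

77.91°

Sort the longitudes: -166.37°, -158.68°, -150.82°, +131.27°, +131.71°, +135.88°, +143.24°, +154.29°.
Eastward gaps between consecutive values (wrapping around): 7.69°, 7.86°, 282.09°, 0.44°, 4.17°, 7.36°, 11.05°, 39.34°.
Largest gap = 282.09° ⇒ minimal covering band is its complement: 360° − 282.09° = 77.91°.
Band runs from +131.27° eastward to -150.82°, crossing the antimeridian.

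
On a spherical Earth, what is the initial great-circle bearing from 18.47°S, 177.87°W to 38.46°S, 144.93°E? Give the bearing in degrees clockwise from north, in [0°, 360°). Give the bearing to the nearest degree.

230°

Δλ = 144.93 − -177.87 = 322.80°; wrapped into (−180°, 180°]: -37.20°.
θ = atan2( sin Δλ · cos φ₂ , cos φ₁ · sin φ₂ − sin φ₁ · cos φ₂ · cos Δλ )
  = atan2(-0.47343, -0.39233) = -129.649° → normalised to [0°, 360°): 230.351°.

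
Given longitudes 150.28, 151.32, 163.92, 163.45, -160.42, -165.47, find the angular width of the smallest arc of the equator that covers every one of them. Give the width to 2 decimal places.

49.30°

Sort the longitudes: -165.47°, -160.42°, +150.28°, +151.32°, +163.45°, +163.92°.
Eastward gaps between consecutive values (wrapping around): 5.05°, 310.70°, 1.04°, 12.13°, 0.47°, 30.61°.
Largest gap = 310.70° ⇒ minimal covering band is its complement: 360° − 310.70° = 49.30°.
Band runs from +150.28° eastward to -160.42°, crossing the antimeridian.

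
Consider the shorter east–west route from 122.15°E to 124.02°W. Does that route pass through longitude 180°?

Yes

Naïve |-124.02 − 122.15| = 246.17° > 180°, so the shorter arc goes the other way round — across 180°.
Signed shortest Δλ = ((-124.02 − 122.15 + 180) mod 360) − 180 = 113.83°.
Going east by 113.83° from +122.15° passes through 180° before reaching -124.02°.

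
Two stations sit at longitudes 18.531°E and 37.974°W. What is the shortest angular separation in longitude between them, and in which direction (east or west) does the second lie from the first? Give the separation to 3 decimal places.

Raw difference: -37.974 − 18.531 = -56.505°.
Normalise into (−180°, 180°]: -56.505° stays -56.505°.
Negative ⇒ the second point lies to the west; separation 56.505°.

56.505° west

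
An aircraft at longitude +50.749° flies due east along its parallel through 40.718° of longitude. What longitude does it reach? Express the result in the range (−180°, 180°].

+91.467°

Start at +50.749°; shift +40.718° → +91.467°.
+91.467° already lies in (−180°, 180°].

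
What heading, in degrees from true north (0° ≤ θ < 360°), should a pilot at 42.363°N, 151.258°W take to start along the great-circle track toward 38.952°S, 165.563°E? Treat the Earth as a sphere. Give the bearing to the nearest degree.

Δλ = 165.563 − -151.258 = 316.821°; wrapped into (−180°, 180°]: -43.179°.
θ = atan2( sin Δλ · cos φ₂ , cos φ₁ · sin φ₂ − sin φ₁ · cos φ₂ · cos Δλ )
  = atan2(-0.53215, -0.84664) = -147.849° → normalised to [0°, 360°): 212.151°.

212°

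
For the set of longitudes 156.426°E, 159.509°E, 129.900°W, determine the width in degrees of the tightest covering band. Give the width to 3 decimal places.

73.674°

Sort the longitudes: -129.900°, +156.426°, +159.509°.
Eastward gaps between consecutive values (wrapping around): 286.326°, 3.083°, 70.591°.
Largest gap = 286.326° ⇒ minimal covering band is its complement: 360° − 286.326° = 73.674°.
Band runs from +156.426° eastward to -129.900°, crossing the antimeridian.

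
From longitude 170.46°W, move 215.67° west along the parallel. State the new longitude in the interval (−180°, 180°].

Start at -170.46°; shift −215.67° → -386.13°.
-386.13° lies outside (−180°, 180°]; add 360° → -26.13°.

26.13°W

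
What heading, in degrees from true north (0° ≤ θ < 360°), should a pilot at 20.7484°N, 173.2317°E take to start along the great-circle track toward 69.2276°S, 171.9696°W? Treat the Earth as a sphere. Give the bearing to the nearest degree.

Δλ = -171.9696 − 173.2317 = -345.2013°; wrapped into (−180°, 180°]: 14.7987°.
θ = atan2( sin Δλ · cos φ₂ , cos φ₁ · sin φ₂ − sin φ₁ · cos φ₂ · cos Δλ )
  = atan2(0.09059, -0.99583) = 174.802° → normalised to [0°, 360°): 174.802°.

175°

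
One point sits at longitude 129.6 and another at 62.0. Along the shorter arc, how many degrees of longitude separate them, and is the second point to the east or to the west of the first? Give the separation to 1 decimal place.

67.6° west

Raw difference: 62.0 − 129.6 = -67.6°.
Normalise into (−180°, 180°]: -67.6° stays -67.6°.
Negative ⇒ the second point lies to the west; separation 67.6°.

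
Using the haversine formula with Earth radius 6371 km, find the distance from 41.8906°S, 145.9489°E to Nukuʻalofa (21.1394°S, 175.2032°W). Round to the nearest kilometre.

4292 km

Δλ = -175.2032 − 145.9489 = -321.1521°; wrapped into (−180°, 180°]: 38.8479°.
Δφ = -21.1394 − -41.8906 = 20.7512°.
a = sin²(Δφ/2) + cos φ₁ · cos φ₂ · sin²(Δλ/2) = 0.109224.
c = 2·atan2(√a, √(1−a)) = 0.67365 rad → d = 6371·c ≈ 4291.80 km.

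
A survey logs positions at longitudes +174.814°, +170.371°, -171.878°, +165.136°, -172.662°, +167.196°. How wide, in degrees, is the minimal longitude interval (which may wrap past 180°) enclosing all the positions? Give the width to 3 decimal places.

22.986°

Sort the longitudes: -172.662°, -171.878°, +165.136°, +167.196°, +170.371°, +174.814°.
Eastward gaps between consecutive values (wrapping around): 0.784°, 337.014°, 2.060°, 3.175°, 4.443°, 12.524°.
Largest gap = 337.014° ⇒ minimal covering band is its complement: 360° − 337.014° = 22.986°.
Band runs from +165.136° eastward to -171.878°, crossing the antimeridian.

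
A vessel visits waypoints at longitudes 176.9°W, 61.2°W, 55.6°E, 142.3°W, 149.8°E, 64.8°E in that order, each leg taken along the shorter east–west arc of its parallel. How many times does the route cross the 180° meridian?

Leg 1: -176.9° → -61.2°, shortest Δλ = 115.7° (east) — does not cross 180°.
Leg 2: -61.2° → +55.6°, shortest Δλ = 116.8° (east) — does not cross 180°.
Leg 3: +55.6° → -142.3°, shortest Δλ = 162.1° (east) — crosses 180°.
Leg 4: -142.3° → +149.8°, shortest Δλ = -67.9° (west) — crosses 180°.
Leg 5: +149.8° → +64.8°, shortest Δλ = -85.0° (west) — does not cross 180°.
Total crossings: 2.

2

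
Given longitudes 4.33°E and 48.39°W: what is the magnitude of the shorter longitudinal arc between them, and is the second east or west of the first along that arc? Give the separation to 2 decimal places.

52.72° west

Raw difference: -48.39 − 4.33 = -52.72°.
Normalise into (−180°, 180°]: -52.72° stays -52.72°.
Negative ⇒ the second point lies to the west; separation 52.72°.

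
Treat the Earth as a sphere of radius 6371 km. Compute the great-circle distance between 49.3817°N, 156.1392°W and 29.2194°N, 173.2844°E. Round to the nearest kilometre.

Δλ = 173.2844 − -156.1392 = 329.4236°; wrapped into (−180°, 180°]: -30.5764°.
Δφ = 29.2194 − 49.3817 = -20.1623°.
a = sin²(Δφ/2) + cos φ₁ · cos φ₂ · sin²(Δλ/2) = 0.070142.
c = 2·atan2(√a, √(1−a)) = 0.53608 rad → d = 6371·c ≈ 3415.39 km.

3415 km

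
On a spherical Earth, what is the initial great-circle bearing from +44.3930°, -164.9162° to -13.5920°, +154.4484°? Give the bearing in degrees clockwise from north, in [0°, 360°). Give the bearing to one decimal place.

222.8°

Δλ = 154.4484 − -164.9162 = 319.3646°; wrapped into (−180°, 180°]: -40.6354°.
θ = atan2( sin Δλ · cos φ₂ , cos φ₁ · sin φ₂ − sin φ₁ · cos φ₂ · cos Δλ )
  = atan2(-0.63300, -0.68394) = -137.215° → normalised to [0°, 360°): 222.785°.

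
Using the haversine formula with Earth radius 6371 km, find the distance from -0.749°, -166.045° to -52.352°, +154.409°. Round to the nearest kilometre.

6808 km

Δλ = 154.409 − -166.045 = 320.454°; wrapped into (−180°, 180°]: -39.546°.
Δφ = -52.352 − -0.749 = -51.603°.
a = sin²(Δφ/2) + cos φ₁ · cos φ₂ · sin²(Δλ/2) = 0.259344.
c = 2·atan2(√a, √(1−a)) = 1.06864 rad → d = 6371·c ≈ 6808.33 km.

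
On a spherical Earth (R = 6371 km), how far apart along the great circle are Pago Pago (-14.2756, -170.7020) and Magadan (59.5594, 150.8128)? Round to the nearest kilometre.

8908 km

Δλ = 150.8128 − -170.7020 = 321.5148°; wrapped into (−180°, 180°]: -38.4852°.
Δφ = 59.5594 − -14.2756 = 73.8350°.
a = sin²(Δφ/2) + cos φ₁ · cos φ₂ · sin²(Δλ/2) = 0.414128.
c = 2·atan2(√a, √(1−a)) = 1.39820 rad → d = 6371·c ≈ 8907.91 km.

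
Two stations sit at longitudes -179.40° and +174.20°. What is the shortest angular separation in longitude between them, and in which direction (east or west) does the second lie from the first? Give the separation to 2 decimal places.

6.40° west

Raw difference: 174.20 − -179.40 = 353.6°.
Normalise into (−180°, 180°]: 353.6° − 360° = -6.4°.
Negative ⇒ the second point lies to the west; separation 6.40°.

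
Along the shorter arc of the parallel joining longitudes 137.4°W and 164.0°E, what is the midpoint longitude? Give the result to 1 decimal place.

166.7°W

Signed shortest Δλ from -137.4° to +164.0° is -58.6°.
Midpoint longitude = -137.4° + (-58.6°)/2 = -137.4° − 29.3° = -166.7°.
(The naïve average (-137.4 + +164.0)/2 = 13.3° is on the wrong side of the globe.)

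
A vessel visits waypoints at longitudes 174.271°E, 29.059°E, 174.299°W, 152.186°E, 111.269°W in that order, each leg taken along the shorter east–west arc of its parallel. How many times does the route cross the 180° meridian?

3

Leg 1: +174.271° → +29.059°, shortest Δλ = -145.212° (west) — does not cross 180°.
Leg 2: +29.059° → -174.299°, shortest Δλ = 156.642° (east) — crosses 180°.
Leg 3: -174.299° → +152.186°, shortest Δλ = -33.515° (west) — crosses 180°.
Leg 4: +152.186° → -111.269°, shortest Δλ = 96.545° (east) — crosses 180°.
Total crossings: 3.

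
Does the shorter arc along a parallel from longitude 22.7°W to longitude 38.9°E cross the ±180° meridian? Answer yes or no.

No

Signed shortest Δλ = ((38.9 − -22.7 + 180) mod 360) − 180 = 61.6°.
Going east by 61.6° from -22.7° reaches +38.9° without touching 180°.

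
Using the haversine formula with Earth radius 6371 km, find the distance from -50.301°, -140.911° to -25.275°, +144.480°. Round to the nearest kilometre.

Δλ = 144.480 − -140.911 = 285.391°; wrapped into (−180°, 180°]: -74.609°.
Δφ = -25.275 − -50.301 = 25.026°.
a = sin²(Δφ/2) + cos φ₁ · cos φ₂ · sin²(Δλ/2) = 0.259095.
c = 2·atan2(√a, √(1−a)) = 1.06808 rad → d = 6371·c ≈ 6804.72 km.

6805 km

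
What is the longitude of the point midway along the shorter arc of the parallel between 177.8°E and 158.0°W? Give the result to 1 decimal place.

170.1°W

Signed shortest Δλ from +177.8° to -158.0° is +24.2°.
Midpoint longitude = +177.8° + (+24.2°)/2 = +177.8° + 12.1° = +189.9°.
Normalise into (−180°, 180°]: -170.1°.
(The naïve average (+177.8 + -158.0)/2 = 9.9° is on the wrong side of the globe.)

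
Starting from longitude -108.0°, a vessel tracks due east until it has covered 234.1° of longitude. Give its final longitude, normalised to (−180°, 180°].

+126.1°

Start at -108.0°; shift +234.1° → +126.1°.
+126.1° already lies in (−180°, 180°].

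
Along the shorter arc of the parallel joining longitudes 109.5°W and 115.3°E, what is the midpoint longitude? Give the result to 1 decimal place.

Signed shortest Δλ from -109.5° to +115.3° is -135.2°.
Midpoint longitude = -109.5° + (-135.2°)/2 = -109.5° − 67.6° = -177.1°.
(The naïve average (-109.5 + +115.3)/2 = 2.9° is on the wrong side of the globe.)

177.1°W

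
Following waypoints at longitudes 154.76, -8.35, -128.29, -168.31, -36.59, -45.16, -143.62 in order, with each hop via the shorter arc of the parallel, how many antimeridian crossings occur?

Leg 1: +154.76° → -8.35°, shortest Δλ = -163.11° (west) — does not cross 180°.
Leg 2: -8.35° → -128.29°, shortest Δλ = -119.94° (west) — does not cross 180°.
Leg 3: -128.29° → -168.31°, shortest Δλ = -40.02° (west) — does not cross 180°.
Leg 4: -168.31° → -36.59°, shortest Δλ = 131.72° (east) — does not cross 180°.
Leg 5: -36.59° → -45.16°, shortest Δλ = -8.57° (west) — does not cross 180°.
Leg 6: -45.16° → -143.62°, shortest Δλ = -98.46° (west) — does not cross 180°.
Total crossings: 0.

0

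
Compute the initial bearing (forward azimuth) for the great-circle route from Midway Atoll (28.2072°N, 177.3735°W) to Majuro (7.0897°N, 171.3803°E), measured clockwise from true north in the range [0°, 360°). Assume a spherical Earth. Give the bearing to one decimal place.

Δλ = 171.3803 − -177.3735 = 348.7538°; wrapped into (−180°, 180°]: -11.2462°.
θ = atan2( sin Δλ · cos φ₂ , cos φ₁ · sin φ₂ − sin φ₁ · cos φ₂ · cos Δλ )
  = atan2(-0.19353, -0.35128) = -151.148° → normalised to [0°, 360°): 208.852°.

208.9°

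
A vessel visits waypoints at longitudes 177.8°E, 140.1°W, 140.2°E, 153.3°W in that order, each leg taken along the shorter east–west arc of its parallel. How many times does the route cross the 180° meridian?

3

Leg 1: +177.8° → -140.1°, shortest Δλ = 42.1° (east) — crosses 180°.
Leg 2: -140.1° → +140.2°, shortest Δλ = -79.7° (west) — crosses 180°.
Leg 3: +140.2° → -153.3°, shortest Δλ = 66.5° (east) — crosses 180°.
Total crossings: 3.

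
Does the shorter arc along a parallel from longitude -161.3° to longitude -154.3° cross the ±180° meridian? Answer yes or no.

Signed shortest Δλ = ((-154.3 − -161.3 + 180) mod 360) − 180 = 7.0°.
Going east by 7.0° from -161.3° reaches -154.3° without touching 180°.

No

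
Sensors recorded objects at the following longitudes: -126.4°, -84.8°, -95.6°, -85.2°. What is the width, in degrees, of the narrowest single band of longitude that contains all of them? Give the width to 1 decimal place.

41.6°

Sort the longitudes: -126.4°, -95.6°, -85.2°, -84.8°.
Eastward gaps between consecutive values (wrapping around): 30.8°, 10.4°, 0.4°, 318.4°.
Largest gap = 318.4° ⇒ minimal covering band is its complement: 360° − 318.4° = 41.6°.
Band runs from -126.4° eastward to -84.8°.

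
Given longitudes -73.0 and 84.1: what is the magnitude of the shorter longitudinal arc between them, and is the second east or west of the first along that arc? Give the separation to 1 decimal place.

157.1° east

Raw difference: 84.1 − -73.0 = 157.1°.
Normalise into (−180°, 180°]: 157.1° stays 157.1°.
Positive ⇒ the second point lies to the east; separation 157.1°.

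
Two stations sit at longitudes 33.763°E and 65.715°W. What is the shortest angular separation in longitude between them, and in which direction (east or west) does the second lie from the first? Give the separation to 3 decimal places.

Raw difference: -65.715 − 33.763 = -99.478°.
Normalise into (−180°, 180°]: -99.478° stays -99.478°.
Negative ⇒ the second point lies to the west; separation 99.478°.

99.478° west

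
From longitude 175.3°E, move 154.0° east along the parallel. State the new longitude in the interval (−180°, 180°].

Start at +175.3°; shift +154.0° → +329.3°.
+329.3° lies outside (−180°, 180°]; subtract 360° → -30.7°.

30.7°W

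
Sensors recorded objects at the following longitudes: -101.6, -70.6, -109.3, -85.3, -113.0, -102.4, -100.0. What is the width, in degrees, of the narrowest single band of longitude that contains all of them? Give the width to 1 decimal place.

Sort the longitudes: -113.0°, -109.3°, -102.4°, -101.6°, -100.0°, -85.3°, -70.6°.
Eastward gaps between consecutive values (wrapping around): 3.7°, 6.9°, 0.8°, 1.6°, 14.7°, 14.7°, 317.6°.
Largest gap = 317.6° ⇒ minimal covering band is its complement: 360° − 317.6° = 42.4°.
Band runs from -113.0° eastward to -70.6°.

42.4°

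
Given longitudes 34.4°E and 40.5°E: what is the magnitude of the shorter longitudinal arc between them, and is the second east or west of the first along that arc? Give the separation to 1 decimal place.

6.1° east

Raw difference: 40.5 − 34.4 = 6.1°.
Normalise into (−180°, 180°]: 6.1° stays 6.1°.
Positive ⇒ the second point lies to the east; separation 6.1°.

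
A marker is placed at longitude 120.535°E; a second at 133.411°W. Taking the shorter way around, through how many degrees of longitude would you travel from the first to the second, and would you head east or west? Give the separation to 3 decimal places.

Raw difference: -133.411 − 120.535 = -253.946°.
Normalise into (−180°, 180°]: -253.946° + 360° = 106.054°.
Positive ⇒ the second point lies to the east; separation 106.054°.

106.054° east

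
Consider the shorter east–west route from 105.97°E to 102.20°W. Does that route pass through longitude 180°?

Yes

Naïve |-102.20 − 105.97| = 208.17° > 180°, so the shorter arc goes the other way round — across 180°.
Signed shortest Δλ = ((-102.20 − 105.97 + 180) mod 360) − 180 = 151.83°.
Going east by 151.83° from +105.97° passes through 180° before reaching -102.20°.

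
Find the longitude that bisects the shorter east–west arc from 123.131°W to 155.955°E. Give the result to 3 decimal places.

163.588°W

Signed shortest Δλ from -123.131° to +155.955° is -80.914°.
Midpoint longitude = -123.131° + (-80.914°)/2 = -123.131° − 40.457° = -163.588°.
(The naïve average (-123.131 + +155.955)/2 = 16.412° is on the wrong side of the globe.)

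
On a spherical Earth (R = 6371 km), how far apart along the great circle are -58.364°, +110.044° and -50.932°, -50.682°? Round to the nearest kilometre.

Δλ = -50.682 − 110.044 = -160.726°.
Δφ = -50.932 − -58.364 = 7.432°.
a = sin²(Δφ/2) + cos φ₁ · cos φ₂ · sin²(Δλ/2) = 0.325512.
c = 2·atan2(√a, √(1−a)) = 1.21432 rad → d = 6371·c ≈ 7736.41 km.

7736 km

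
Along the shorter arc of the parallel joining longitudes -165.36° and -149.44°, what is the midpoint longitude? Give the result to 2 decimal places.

Signed shortest Δλ from -165.36° to -149.44° is +15.92°.
Midpoint longitude = -165.36° + (+15.92°)/2 = -165.36° + 7.96° = -157.40°.

-157.40°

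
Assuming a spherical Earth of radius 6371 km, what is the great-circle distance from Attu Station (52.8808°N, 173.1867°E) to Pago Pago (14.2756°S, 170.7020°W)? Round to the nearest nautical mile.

Δλ = -170.7020 − 173.1867 = -343.8887°; wrapped into (−180°, 180°]: 16.1113°.
Δφ = -14.2756 − 52.8808 = -67.1564°.
a = sin²(Δφ/2) + cos φ₁ · cos φ₂ · sin²(Δλ/2) = 0.317376.
c = 2·atan2(√a, √(1−a)) = 1.19690 rad → d = 6371·c ≈ 7625.44 km ≈ 4117.41 nmi.

4117 nmi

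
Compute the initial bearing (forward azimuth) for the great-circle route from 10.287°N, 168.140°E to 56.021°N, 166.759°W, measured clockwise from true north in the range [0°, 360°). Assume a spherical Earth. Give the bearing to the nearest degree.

18°

Δλ = -166.759 − 168.140 = -334.899°; wrapped into (−180°, 180°]: 25.101°.
θ = atan2( sin Δλ · cos φ₂ , cos φ₁ · sin φ₂ − sin φ₁ · cos φ₂ · cos Δλ )
  = atan2(0.23709, 0.72553) = 18.096° → normalised to [0°, 360°): 18.096°.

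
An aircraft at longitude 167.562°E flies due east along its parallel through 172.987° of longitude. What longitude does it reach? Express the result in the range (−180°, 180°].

19.451°W

Start at +167.562°; shift +172.987° → +340.549°.
+340.549° lies outside (−180°, 180°]; subtract 360° → -19.451°.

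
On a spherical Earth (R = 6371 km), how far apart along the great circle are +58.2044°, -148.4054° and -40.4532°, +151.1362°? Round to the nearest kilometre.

12311 km

Δλ = 151.1362 − -148.4054 = 299.5416°; wrapped into (−180°, 180°]: -60.4584°.
Δφ = -40.4532 − 58.2044 = -98.6576°.
a = sin²(Δφ/2) + cos φ₁ · cos φ₂ · sin²(Δλ/2) = 0.676889.
c = 2·atan2(√a, √(1−a)) = 1.93240 rad → d = 6371·c ≈ 12311.35 km.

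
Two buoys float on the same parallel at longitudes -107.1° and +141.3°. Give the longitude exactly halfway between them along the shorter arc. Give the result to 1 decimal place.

-162.9°

Signed shortest Δλ from -107.1° to +141.3° is -111.6°.
Midpoint longitude = -107.1° + (-111.6°)/2 = -107.1° − 55.8° = -162.9°.
(The naïve average (-107.1 + +141.3)/2 = 17.1° is on the wrong side of the globe.)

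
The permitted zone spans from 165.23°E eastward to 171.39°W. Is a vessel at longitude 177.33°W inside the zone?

Yes

Band width going east from +165.23° to -171.39°: ((-171.39 − 165.23) mod 360) = 23.38°.
Offset of -177.33° east of the west edge: ((-177.33 − 165.23) mod 360) = 17.44°.
17.44° ≤ 23.38° ⇒ inside.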